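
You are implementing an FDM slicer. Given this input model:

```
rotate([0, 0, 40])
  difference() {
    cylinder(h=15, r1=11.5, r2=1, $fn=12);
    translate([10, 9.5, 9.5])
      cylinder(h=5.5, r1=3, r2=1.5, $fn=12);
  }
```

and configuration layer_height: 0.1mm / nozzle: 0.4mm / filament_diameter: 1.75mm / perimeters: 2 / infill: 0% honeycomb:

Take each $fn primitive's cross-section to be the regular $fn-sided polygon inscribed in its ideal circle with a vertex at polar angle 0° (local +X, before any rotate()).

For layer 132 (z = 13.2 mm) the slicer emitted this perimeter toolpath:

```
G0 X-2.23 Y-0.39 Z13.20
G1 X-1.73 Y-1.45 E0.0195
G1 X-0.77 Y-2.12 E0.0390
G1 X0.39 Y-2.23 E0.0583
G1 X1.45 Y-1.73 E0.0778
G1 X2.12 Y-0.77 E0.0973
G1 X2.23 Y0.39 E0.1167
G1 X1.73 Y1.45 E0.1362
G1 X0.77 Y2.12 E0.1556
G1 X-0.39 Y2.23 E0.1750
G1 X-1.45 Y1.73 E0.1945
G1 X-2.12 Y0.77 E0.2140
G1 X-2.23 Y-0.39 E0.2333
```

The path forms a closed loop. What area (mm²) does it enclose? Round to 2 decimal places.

Apply the shoelace formula to the sequence of (X, Y) vertices; enclosed area = 15.31 mm².

15.31 mm²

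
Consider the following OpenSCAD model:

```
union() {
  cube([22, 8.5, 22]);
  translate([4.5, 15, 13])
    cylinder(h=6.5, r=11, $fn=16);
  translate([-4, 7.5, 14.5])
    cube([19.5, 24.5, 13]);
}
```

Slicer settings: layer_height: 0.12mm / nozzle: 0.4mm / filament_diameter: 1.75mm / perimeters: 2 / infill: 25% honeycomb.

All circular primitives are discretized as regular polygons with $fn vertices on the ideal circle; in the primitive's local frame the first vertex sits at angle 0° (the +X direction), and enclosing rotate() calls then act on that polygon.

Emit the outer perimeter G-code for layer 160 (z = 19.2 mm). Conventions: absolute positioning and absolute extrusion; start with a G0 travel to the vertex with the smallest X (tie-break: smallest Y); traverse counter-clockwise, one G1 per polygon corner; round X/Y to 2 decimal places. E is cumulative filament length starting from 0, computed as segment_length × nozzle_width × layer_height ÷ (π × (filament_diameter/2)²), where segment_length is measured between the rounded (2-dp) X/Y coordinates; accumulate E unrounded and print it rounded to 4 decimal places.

G0 X-6.50 Y15.00 Z19.20
G1 X-5.66 Y10.79 E0.0857
G1 X-4.00 Y8.30 E0.1454
G1 X-4.00 Y7.50 E0.1614
G1 X-3.46 Y7.50 E0.1721
G1 X-3.28 Y7.22 E0.1788
G1 X0.00 Y5.03 E0.2575
G1 X0.00 Y0.00 E0.3579
G1 X22.00 Y0.00 E0.7969
G1 X22.00 Y8.50 E0.9665
G1 X15.50 Y8.50 E1.0962
G1 X15.50 Y32.00 E1.5652
G1 X-4.00 Y32.00 E1.9543
G1 X-4.00 Y21.70 E2.1599
G1 X-5.66 Y19.21 E2.2196
G1 X-6.50 Y15.00 E2.3053

At z = 19.2 mm: the 22×8.5 cube contributes its full rectangle; the r=11 cylinder at (4.5, 15) contributes a regular 16-gon of circumradius 11; the cube at (-4, 7.5) is present — its section is the full 19.5×24.5 rectangle; Taking the union: the regions partially overlap (shared area 359.75 mm²), so overlapping operands fuse into one piece — 1 connected region. The outline is a single polygon with 15 vertices. Extrusion per mm of travel: 0.4 × 0.12 / (π × 0.875²) = 0.019956. Accumulating E over each segment gives final E = 2.3053.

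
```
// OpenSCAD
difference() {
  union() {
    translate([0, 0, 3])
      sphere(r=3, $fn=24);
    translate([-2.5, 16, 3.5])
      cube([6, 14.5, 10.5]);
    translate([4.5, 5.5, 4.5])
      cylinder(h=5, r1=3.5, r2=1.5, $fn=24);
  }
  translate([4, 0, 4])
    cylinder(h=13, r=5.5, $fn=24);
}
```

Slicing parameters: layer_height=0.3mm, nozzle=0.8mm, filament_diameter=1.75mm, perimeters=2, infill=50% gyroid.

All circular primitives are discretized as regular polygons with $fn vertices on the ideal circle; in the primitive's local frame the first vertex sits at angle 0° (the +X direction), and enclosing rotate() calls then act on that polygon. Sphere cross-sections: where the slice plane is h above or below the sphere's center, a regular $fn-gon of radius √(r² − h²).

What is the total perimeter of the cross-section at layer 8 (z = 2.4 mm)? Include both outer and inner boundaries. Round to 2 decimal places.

18.42 mm

At z = 2.4 mm: the r=3 sphere slices to a regular 24-gon of circumradius 2.939 (√(r²−h²) with h=0.6 from center) (perimeter = 2·24·2.939·sin(180°/24) = 18.42 mm); the cube at (-2.5, 16) is absent (z outside [3.5, 14]); the cone at (4.5, 5.5) does not reach this height (z outside [4.5, 9.5]); Merging all regions: only the r=3 sphere is present, so the union is just that shape — boundary = 18.42 mm; the cylinder at (4, 0) is absent (z outside [4, 17]); After the difference (first − rest): none of the subtracted shapes is present at this height, so the result so far is unchanged — boundary = 18.42 mm. Overall, the cross-section is a single solid region. Total boundary length (outer) = 18.42 mm.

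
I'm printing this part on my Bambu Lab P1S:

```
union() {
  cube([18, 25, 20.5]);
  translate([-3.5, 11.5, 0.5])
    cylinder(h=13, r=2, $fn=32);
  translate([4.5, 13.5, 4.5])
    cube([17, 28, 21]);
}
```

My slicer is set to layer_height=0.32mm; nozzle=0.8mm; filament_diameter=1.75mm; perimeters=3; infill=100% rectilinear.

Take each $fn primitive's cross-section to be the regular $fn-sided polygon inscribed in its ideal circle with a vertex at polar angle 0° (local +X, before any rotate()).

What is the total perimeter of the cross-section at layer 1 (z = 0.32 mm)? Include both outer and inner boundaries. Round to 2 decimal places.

86.00 mm

At z = 0.32 mm: the 18×25 cube contributes its full rectangle (perimeter 86.00 mm); the cylinder at (-3.5, 11.5) is not intersected at this z (z outside [0.5, 13.5]); the cube at (4.5, 13.5) is not intersected at this z (z outside [4.5, 25.5]); Combining (union): only the 18×25 cube is present, so the union is just that shape — boundary = 86.00 mm. Overall, the cross-section is a single solid region. Total boundary length (outer) = 86.00 mm.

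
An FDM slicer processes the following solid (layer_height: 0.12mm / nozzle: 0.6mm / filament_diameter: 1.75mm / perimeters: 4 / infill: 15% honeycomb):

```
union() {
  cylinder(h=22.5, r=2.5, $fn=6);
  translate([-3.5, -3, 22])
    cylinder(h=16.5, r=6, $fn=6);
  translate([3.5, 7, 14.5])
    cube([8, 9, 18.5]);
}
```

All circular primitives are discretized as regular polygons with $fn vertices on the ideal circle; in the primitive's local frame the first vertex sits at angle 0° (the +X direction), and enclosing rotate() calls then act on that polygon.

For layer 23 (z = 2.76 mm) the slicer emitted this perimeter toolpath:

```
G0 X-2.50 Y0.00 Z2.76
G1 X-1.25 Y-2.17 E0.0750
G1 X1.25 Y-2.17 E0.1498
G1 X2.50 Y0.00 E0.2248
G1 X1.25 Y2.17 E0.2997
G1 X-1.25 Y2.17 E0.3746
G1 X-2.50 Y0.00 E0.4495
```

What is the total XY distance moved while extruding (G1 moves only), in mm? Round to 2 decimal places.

Sum the Euclidean lengths of each G1 segment: total = 15.02 mm.

15.02 mm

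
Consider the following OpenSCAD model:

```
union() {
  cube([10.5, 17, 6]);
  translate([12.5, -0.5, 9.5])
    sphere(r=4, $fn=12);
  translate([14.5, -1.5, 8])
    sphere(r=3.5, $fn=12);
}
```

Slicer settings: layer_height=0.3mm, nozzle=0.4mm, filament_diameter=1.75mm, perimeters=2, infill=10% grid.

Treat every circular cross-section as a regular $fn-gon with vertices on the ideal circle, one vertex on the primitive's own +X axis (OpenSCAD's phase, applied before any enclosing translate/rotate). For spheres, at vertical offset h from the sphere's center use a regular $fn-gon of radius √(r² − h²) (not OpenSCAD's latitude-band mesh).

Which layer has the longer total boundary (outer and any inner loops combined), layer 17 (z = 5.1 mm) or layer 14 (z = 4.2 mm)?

layer 17 (z = 5.1 mm)

Layer 17 (z = 5.1): the cube is present — its section is the full 10.5×17 rectangle (perimeter 55.00 mm); the sphere at (12.5, -0.5) is absent (|z−center|=4.400 > r=4); the r=3.5 sphere at (14.5, -1.5) slices to a regular 12-gon of circumradius 1.960 (√(r²−h²) with h=2.9 from center) (perimeter = 2·12·1.960·sin(180°/12) = 12.17 mm); Combining (union): the 2 present regions are separate (no shared area or edge), so areas and boundary lengths simply add and each stays a separate island — boundary = 67.17 mm. So its perimeter = 67.17 mm. Layer 14 (z = 4.2): the cube is present — its section is the full 10.5×17 rectangle (perimeter 55.00 mm); the sphere at (12.5, -0.5) is not intersected at this z (|z−center|=5.300 > r=4); the sphere at (14.5, -1.5) does not reach this height (|z−center|=3.800 > r=3.5); Merging all regions: only the 10.5×17 cube is present, so the union is just that shape — boundary = 55.00 mm. So its perimeter = 55.00 mm. Layer 17 is larger (67.17 vs 55.00 mm).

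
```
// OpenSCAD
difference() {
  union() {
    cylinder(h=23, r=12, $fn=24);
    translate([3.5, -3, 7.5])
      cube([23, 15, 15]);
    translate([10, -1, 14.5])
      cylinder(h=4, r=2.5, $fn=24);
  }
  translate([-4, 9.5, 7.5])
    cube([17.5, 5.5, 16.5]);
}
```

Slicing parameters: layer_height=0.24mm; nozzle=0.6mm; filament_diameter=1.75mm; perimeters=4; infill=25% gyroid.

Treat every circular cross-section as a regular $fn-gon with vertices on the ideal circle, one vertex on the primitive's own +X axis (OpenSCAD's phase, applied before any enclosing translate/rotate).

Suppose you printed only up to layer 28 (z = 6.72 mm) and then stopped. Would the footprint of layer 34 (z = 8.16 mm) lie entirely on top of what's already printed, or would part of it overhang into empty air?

part overhangs

Compare the two slices. At z = 6.72: the r=12 cylinder gives a regular 24-gon of circumradius 12 (constant along its height) (area = (24/2)·12.000²·sin(360°/24) = 447.24 mm²); the cube at (3.5, -3) is not intersected at this z (z outside [7.5, 22.5]); the cylinder at (10, -1) is absent (z outside [14.5, 18.5]); Combining (union): only the r=12 cylinder is present, so the union is just that shape — area = 447.24 mm²; the cube at (-4, 9.5) is not intersected at this z (z outside [7.5, 24]); Taking the first minus the rest: none of the subtracted shapes is present at this height, so that combined region is unchanged — area = 447.24 mm². At z = 8.16: the cylinder: section is a regular 24-gon, circumradius r=12 (area = (24/2)·12.000²·sin(360°/24) = 447.24 mm²); the cube at (3.5, -3) (footprint 23×15) is included at this height (area 345.00 mm²); the cylinder at (10, -1) does not reach this height (z outside [14.5, 18.5]); Combining (union): the regions partially overlap — summed areas 792.24 mm² minus the doubly-counted overlap 95.55 mm² gives 696.69 mm² — area = 696.69 mm²; the cube at (-4, 9.5) is present — its section is the full 17.5×5.5 rectangle (area 96.25 mm²); Subtracting the remaining from the first: starting from that combined region (696.69 mm²), the 17.5×5.5 cube at (-4, 9.5) partially overlaps it — only the 41.76 mm² overlap (of its 96.25 mm²) is removed, clipping the outline — area = 654.94 mm². Checking containment: at z = 8.16 the cross-section extends beyond the z = 6.72 cross-section by about 228.50 mm².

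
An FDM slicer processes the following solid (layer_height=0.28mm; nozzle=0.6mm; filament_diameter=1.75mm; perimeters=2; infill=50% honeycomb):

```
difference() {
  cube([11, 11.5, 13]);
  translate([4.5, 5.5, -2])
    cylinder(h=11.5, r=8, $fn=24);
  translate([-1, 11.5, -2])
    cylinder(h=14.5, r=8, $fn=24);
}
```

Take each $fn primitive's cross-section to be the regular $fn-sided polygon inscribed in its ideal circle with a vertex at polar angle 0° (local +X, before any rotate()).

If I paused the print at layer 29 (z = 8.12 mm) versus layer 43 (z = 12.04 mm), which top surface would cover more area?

Layer 29 (z = 8.12): the 11×11.5 cube contributes its full rectangle (area 126.50 mm²); the r=8 cylinder at (4.5, 5.5) contributes a regular 24-gon of circumradius 8 (area = (24/2)·8.000²·sin(360°/24) = 198.77 mm²); the r=8 cylinder at (-1, 11.5) contributes a regular 24-gon of circumradius 8 (area = (24/2)·8.000²·sin(360°/24) = 198.77 mm²); Subtracting the remaining from the first: starting from the 11×11.5 cube (126.50 mm²), the r=8 cylinder at (4.5, 5.5) partially overlaps it — only the 125.33 mm² overlap (of its 198.77 mm²) is removed, clipping the outline; the r=8 cylinder at (-1, 11.5) misses the remaining region (no effect) — area = 1.17 mm². So its area = 1.17 mm². Layer 43 (z = 12.04): the cube (footprint 11×11.5) is included at this height (area 126.50 mm²); the cylinder at (4.5, 5.5) is not intersected at this z (z outside [-2, 9.5]); the r=8 cylinder at (-1, 11.5) gives a regular 24-gon of circumradius 8 (constant along its height) (area = (24/2)·8.000²·sin(360°/24) = 198.77 mm²); Taking the first minus the rest: starting from the 11×11.5 cube (126.50 mm²), the r=8 cylinder at (-1, 11.5) partially overlaps it — only the 41.76 mm² overlap (of its 198.77 mm²) is removed, clipping the outline — area = 84.74 mm². So its area = 84.74 mm². Layer 43 is larger (84.74 vs 1.17 mm²).

layer 43 (z = 12.04 mm)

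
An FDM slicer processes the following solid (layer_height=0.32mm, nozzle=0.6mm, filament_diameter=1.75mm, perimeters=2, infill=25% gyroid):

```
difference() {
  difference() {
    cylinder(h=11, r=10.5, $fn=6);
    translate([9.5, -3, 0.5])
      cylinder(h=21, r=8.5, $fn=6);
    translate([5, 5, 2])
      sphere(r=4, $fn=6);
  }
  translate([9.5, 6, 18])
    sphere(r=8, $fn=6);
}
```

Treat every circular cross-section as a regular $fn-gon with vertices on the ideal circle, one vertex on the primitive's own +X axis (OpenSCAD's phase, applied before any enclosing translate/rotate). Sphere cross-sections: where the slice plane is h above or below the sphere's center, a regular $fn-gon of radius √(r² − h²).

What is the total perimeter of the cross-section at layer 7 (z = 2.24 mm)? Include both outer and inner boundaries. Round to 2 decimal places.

At z = 2.24 mm: the cylinder: section is a regular 6-gon, circumradius r=10.5 (perimeter = 2·6·10.500·sin(180°/6) = 63.00 mm); the cylinder at (9.5, -3): section is a regular 6-gon, circumradius r=8.5 (perimeter = 2·6·8.500·sin(180°/6) = 51.00 mm); the r=4 sphere at (5, 5) contributes a regular 6-gon of circumradius √(4²−0.24²) = 3.993 (perimeter = 2·6·3.993·sin(180°/6) = 23.96 mm); Taking the first minus the rest: starting from the r=10.5 cylinder, the r=8.5 cylinder at (9.5, -3) partially overlaps it — only the 72.10 mm² overlap (of its 187.71 mm²) is removed, clipping the outline; the r=4 sphere at (5, 5) partially overlaps it — only the 26.49 mm² overlap (of its 41.42 mm²) is removed, clipping the outline — boundary = 65.50 mm; the sphere at (9.5, 6) is absent (|z−center|=15.760 > r=8); After the difference (first − rest): none of the subtracted shapes is present at this height, so the result so far is unchanged — boundary = 65.50 mm. Overall, the cross-section is a single solid region. Total boundary length (outer) = 65.50 mm.

65.50 mm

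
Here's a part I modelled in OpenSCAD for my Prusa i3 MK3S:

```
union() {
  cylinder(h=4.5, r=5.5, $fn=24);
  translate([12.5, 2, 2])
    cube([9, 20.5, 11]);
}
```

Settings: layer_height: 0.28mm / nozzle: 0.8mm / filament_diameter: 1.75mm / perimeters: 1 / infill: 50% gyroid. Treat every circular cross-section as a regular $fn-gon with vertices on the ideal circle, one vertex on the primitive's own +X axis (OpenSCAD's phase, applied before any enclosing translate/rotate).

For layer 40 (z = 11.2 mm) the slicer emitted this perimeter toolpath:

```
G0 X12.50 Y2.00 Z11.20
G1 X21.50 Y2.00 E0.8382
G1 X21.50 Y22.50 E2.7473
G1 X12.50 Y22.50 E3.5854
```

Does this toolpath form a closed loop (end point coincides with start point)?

no

Start point (G0): (12.50, 2.00). End point (last G1): the path does not return to the start — open.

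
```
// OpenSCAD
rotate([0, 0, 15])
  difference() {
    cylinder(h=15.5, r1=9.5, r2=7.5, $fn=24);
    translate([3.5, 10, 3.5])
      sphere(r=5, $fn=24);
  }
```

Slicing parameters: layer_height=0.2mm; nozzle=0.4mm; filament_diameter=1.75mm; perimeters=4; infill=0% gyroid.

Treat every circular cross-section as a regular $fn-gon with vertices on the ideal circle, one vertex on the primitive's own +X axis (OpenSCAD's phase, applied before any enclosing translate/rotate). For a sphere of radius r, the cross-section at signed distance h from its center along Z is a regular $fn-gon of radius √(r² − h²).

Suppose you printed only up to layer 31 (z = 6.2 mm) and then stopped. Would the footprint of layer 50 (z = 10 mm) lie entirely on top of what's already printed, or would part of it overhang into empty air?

part overhangs

Compare the two slices. At z = 6.2: the cone (r1=9.5→r2=7.5) has section circumradius 8.700 here — a regular 24-gon (area = (24/2)·8.700²·sin(360°/24) = 235.08 mm²); the r=5 sphere at (3.5, 10) slices to a regular 24-gon of circumradius 4.208 (√(r²−h²) with h=2.7 from center) (area = (24/2)·4.208²·sin(360°/24) = 55.00 mm²); Subtracting the remaining from the first: starting from the cone (235.08 mm²), the r=5 sphere at (3.5, 10) partially overlaps it — only the 10.15 mm² overlap (of its 55.00 mm²) is removed, clipping the outline — area = 224.93 mm²; (whole slice rotated 15° about Z — lengths, areas and connectivity unchanged). At z = 10: the cone: at t=0.645 of its height the radius interpolates to r₁+(r₂−r₁)t = 8.210, giving a regular 24-gon of that circumradius (area = (24/2)·8.210²·sin(360°/24) = 209.33 mm²); the sphere at (3.5, 10) is absent (|z−center|=6.500 > r=5); Taking the first minus the rest: none of the subtracted shapes is present at this height, so the cone is unchanged — area = 209.33 mm²; (whole slice rotated 15° about Z — lengths, areas and connectivity unchanged). Checking containment: at z = 10 the cross-section extends beyond the z = 6.2 cross-section by about 7.04 mm².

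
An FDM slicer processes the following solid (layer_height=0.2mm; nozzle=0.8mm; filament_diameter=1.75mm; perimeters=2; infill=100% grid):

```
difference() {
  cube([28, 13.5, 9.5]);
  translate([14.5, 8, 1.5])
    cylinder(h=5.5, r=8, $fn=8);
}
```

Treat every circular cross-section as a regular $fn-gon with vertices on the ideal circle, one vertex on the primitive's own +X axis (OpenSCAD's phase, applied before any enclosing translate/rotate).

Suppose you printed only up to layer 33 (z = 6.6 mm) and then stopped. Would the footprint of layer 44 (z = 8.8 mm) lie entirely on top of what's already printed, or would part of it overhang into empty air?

Compare the two slices. At z = 6.6: the cube is present — its section is the full 28×13.5 rectangle (area 378.00 mm²); the cylinder at (14.5, 8): section is a regular 8-gon, circumradius r=8 (area = (8/2)·8.000²·sin(360°/8) = 181.02 mm²); Taking the first minus the rest: starting from the 28×13.5 cube (378.00 mm²), the r=8 cylinder at (14.5, 8) partially overlaps it — only the 165.98 mm² overlap (of its 181.02 mm²) is removed, clipping the outline — area = 212.02 mm². At z = 8.8: the cube (footprint 28×13.5) is included at this height (area 378.00 mm²); the cylinder at (14.5, 8) does not reach this height (z outside [1.5, 7]); After the difference (first − rest): none of the subtracted shapes is present at this height, so the 28×13.5 cube is unchanged — area = 378.00 mm². Checking containment: at z = 8.8 the cross-section extends beyond the z = 6.6 cross-section by about 165.98 mm².

part overhangs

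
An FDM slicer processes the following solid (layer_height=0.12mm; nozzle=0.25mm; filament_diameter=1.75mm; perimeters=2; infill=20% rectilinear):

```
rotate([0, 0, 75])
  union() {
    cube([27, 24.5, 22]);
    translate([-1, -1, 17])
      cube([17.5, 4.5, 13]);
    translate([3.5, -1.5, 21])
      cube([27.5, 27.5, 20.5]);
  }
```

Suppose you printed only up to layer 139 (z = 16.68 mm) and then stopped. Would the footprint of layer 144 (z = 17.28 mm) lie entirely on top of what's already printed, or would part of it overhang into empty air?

part overhangs

Compare the two slices. At z = 16.68: the 27×24.5 cube contributes its full rectangle (area 661.50 mm²); the cube at (-1, -1) does not reach this height (z outside [17, 30]); the cube at (3.5, -1.5) does not reach this height (z outside [21, 41.5]); Combining (union): only the 27×24.5 cube is present, so the union is just that shape — area = 661.50 mm²; (whole slice rotated 75° about Z — lengths, areas and connectivity unchanged). At z = 17.28: the cube (footprint 27×24.5) is included at this height (area 661.50 mm²); the cube at (-1, -1) is present — its section is the full 17.5×4.5 rectangle (area 78.75 mm²); the cube at (3.5, -1.5) does not reach this height (z outside [21, 41.5]); Combining (union): the regions partially overlap — summed areas 740.25 mm² minus the doubly-counted overlap 57.75 mm² gives 682.50 mm² — area = 682.50 mm²; (rotated 75° about Z; rotation is an isometry so areas/perimeters/island counts are preserved). Checking containment: at z = 17.28 the cross-section extends beyond the z = 16.68 cross-section by about 21.00 mm².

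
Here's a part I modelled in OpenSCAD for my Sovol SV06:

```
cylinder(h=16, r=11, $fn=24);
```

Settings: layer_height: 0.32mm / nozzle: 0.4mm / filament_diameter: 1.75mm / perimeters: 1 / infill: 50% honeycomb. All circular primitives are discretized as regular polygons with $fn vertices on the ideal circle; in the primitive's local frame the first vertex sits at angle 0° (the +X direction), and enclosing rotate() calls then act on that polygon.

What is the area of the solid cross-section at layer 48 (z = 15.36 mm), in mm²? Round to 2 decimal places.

375.81 mm²

At z = 15.36 mm: the r=11 cylinder gives a regular 24-gon of circumradius 11 (constant along its height) (area = (24/2)·11.000²·sin(360°/24) = 375.81 mm²). Overall, the cross-section is a single solid region. Net area = 375.81 mm².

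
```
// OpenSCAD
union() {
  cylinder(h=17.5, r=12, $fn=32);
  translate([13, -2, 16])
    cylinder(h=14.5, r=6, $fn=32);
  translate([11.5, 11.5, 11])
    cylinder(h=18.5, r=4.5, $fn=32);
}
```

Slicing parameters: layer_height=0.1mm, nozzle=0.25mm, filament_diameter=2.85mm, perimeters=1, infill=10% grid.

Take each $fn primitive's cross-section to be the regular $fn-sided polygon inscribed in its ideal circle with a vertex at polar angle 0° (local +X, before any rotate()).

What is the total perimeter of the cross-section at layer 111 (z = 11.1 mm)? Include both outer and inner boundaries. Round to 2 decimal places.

At z = 11.1 mm: the cylinder: section is a regular 32-gon, circumradius r=12 (perimeter = 2·32·12.000·sin(180°/32) = 75.28 mm); the cylinder at (13, -2) is absent (z outside [16, 30.5]); the cylinder at (11.5, 11.5): section is a regular 32-gon, circumradius r=4.5 (perimeter = 2·32·4.500·sin(180°/32) = 28.23 mm); Combining (union): the regions partially overlap (shared area 0.27 mm²), so the edge portions inside another operand are dropped and the merged outline is re-measured after clipping — boundary = 99.33 mm. Overall, the cross-section is a single solid region. Total boundary length (outer) = 99.33 mm.

99.33 mm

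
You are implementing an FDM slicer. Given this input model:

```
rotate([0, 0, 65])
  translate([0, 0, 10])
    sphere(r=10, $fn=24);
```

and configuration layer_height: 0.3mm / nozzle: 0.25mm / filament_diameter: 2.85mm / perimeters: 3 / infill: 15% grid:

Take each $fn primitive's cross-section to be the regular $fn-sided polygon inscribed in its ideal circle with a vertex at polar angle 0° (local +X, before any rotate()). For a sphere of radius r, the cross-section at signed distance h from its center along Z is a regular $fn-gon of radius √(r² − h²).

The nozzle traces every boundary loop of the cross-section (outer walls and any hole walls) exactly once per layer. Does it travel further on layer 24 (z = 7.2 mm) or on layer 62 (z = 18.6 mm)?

Layer 24 (z = 7.2): the sphere: section is a regular 24-gon, circumradius = √(r²−h²) = √(10²−2.8²) = 9.600 (perimeter = 2·24·9.600·sin(180°/24) = 60.15 mm); (whole slice rotated 65° about Z — lengths, areas and connectivity unchanged). So its perimeter = 60.15 mm. Layer 62 (z = 18.6): the r=10 sphere contributes a regular 24-gon of circumradius √(10²−8.6²) = 5.103 (perimeter = 2·24·5.103·sin(180°/24) = 31.97 mm); (whole slice rotated 65° about Z — lengths, areas and connectivity unchanged). So its perimeter = 31.97 mm. Layer 24 is larger (60.15 vs 31.97 mm).

layer 24 (z = 7.2 mm)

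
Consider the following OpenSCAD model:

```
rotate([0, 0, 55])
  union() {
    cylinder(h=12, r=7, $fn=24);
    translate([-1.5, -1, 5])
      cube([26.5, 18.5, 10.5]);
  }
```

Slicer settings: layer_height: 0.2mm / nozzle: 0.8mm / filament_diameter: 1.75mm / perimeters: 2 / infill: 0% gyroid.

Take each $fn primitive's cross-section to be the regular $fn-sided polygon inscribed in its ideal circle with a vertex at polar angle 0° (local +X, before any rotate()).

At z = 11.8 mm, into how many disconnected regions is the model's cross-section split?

1

At z = 11.8 mm: the r=7 cylinder contributes a regular 24-gon of circumradius 7; the 26.5×18.5 cube at (-1.5, -1) contributes its full rectangle; Combining (union): the regions partially overlap (shared area 56.83 mm²), so overlapping operands fuse into one piece — 1 connected region; (whole slice rotated 55° about Z — lengths, areas and connectivity unchanged). The result has 1 disconnected region.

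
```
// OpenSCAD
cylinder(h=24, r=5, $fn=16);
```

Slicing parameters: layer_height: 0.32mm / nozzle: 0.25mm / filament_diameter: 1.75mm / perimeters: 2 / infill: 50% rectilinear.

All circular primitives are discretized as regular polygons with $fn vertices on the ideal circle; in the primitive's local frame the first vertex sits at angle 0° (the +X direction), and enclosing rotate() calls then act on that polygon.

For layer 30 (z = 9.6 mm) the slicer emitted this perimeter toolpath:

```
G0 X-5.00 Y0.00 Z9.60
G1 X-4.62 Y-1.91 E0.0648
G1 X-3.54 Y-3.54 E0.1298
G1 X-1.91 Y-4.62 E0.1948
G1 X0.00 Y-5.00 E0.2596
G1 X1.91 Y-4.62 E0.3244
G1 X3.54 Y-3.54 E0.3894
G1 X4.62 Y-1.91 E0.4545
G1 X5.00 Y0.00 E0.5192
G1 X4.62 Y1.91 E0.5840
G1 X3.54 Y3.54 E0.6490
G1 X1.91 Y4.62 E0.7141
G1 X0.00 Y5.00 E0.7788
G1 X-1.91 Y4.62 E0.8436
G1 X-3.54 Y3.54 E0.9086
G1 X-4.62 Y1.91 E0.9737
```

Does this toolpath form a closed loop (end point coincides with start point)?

no

Start point (G0): (-5.00, 0.00). End point (last G1): the path does not return to the start — open.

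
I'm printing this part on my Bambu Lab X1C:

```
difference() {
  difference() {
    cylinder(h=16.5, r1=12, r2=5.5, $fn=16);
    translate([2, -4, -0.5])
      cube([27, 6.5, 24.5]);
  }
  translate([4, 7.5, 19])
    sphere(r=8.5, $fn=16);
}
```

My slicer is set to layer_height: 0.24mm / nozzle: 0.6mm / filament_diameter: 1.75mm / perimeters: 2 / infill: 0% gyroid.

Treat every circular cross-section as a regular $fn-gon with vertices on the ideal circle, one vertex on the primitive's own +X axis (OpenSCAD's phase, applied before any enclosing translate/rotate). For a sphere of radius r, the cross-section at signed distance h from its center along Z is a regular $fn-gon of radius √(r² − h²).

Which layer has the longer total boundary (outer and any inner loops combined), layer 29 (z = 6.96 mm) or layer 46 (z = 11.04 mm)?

Layer 29 (z = 6.96): the cone contributes a regular 16-gon of circumradius 9.258 (interpolated between r1=12 and r2=5.5 at t=0.422) (perimeter = 2·16·9.258·sin(180°/16) = 57.80 mm); the cube at (2, -4) is present — its section is the full 27×6.5 rectangle (perimeter 67.00 mm); Subtracting the remaining from the first: starting from the cone, the 27×6.5 cube at (2, -4) partially overlaps it — only the 44.92 mm² overlap (of its 175.50 mm²) is removed, clipping the outline — boundary = 70.60 mm; the sphere at (4, 7.5) is not intersected at this z (|z−center|=12.040 > r=8.5); Subtracting the remaining from the first: none of the subtracted shapes is present at this height, so the result so far is unchanged — boundary = 70.60 mm. So its perimeter = 70.60 mm. Layer 46 (z = 11.04): the cone (r1=12→r2=5.5) has section circumradius 7.651 here — a regular 16-gon (perimeter = 2·16·7.651·sin(180°/16) = 47.76 mm); the 27×6.5 cube at (2, -4) contributes its full rectangle (perimeter 67.00 mm); Subtracting the remaining from the first: starting from the cone, the 27×6.5 cube at (2, -4) partially overlaps it — only the 34.25 mm² overlap (of its 175.50 mm²) is removed, clipping the outline — boundary = 56.95 mm; the r=8.5 sphere at (4, 7.5) contributes a regular 16-gon of circumradius √(8.5²−7.96²) = 2.981 (perimeter = 2·16·2.981·sin(180°/16) = 18.61 mm); Subtracting the remaining from the first: starting from that combined region, the r=8.5 sphere at (4, 7.5) partially overlaps it — only the 7.26 mm² overlap (of its 27.21 mm²) is removed, clipping the outline — boundary = 57.98 mm. So its perimeter = 57.98 mm. Layer 29 is larger (70.60 vs 57.98 mm).

layer 29 (z = 6.96 mm)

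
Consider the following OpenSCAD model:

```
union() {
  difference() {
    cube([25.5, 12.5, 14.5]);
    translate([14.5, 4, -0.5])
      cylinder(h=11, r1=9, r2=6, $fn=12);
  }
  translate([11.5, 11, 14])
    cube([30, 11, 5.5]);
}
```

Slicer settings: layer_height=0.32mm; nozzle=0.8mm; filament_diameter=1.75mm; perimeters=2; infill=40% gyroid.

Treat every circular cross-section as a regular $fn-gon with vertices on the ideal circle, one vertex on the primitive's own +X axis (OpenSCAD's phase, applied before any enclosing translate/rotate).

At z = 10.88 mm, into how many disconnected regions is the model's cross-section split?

1

At z = 10.88 mm: the cube (footprint 25.5×12.5) is included at this height; the cone at (14.5, 4) does not reach this height (z outside [-0.5, 10.5]); After the difference (first − rest): none of the subtracted shapes is present at this height, so the 25.5×12.5 cube is unchanged — 1 connected region; the cube at (11.5, 11) is absent (z outside [14, 19.5]); Merging all regions: only that combined region is present, so the union is just that shape — 1 connected region. The result has 1 disconnected region.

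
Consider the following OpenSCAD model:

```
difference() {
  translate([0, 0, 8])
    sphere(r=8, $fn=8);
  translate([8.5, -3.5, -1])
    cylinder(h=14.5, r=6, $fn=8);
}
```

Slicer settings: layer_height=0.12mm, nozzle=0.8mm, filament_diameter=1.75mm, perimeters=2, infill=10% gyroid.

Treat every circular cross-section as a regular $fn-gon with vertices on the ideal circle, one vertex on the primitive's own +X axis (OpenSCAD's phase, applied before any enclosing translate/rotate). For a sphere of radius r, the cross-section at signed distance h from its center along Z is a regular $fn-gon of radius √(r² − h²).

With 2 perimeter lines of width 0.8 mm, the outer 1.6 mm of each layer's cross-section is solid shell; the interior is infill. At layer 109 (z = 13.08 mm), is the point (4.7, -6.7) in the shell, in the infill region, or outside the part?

outside

At z = 13.08 mm: the r=8 sphere contributes a regular 8-gon of circumradius √(8²−5.08²) = 6.180; the r=6 cylinder at (8.5, -3.5) contributes a regular 8-gon of circumradius 6; Subtracting the remaining from the first: starting from the r=8 sphere, the r=6 cylinder at (8.5, -3.5) partially overlaps it — only the 11.73 mm² overlap (of its 101.82 mm²) is removed, clipping the outline — 1 connected region. Overall, the cross-section is a single solid region. The nearest boundary edge runs (2.50, -3.50)→(3.08, -4.90); distance from the point to it = 2.42 mm. The point is not inside any of the regions above, so it lies outside the cross-section (2.42 mm from the nearest boundary).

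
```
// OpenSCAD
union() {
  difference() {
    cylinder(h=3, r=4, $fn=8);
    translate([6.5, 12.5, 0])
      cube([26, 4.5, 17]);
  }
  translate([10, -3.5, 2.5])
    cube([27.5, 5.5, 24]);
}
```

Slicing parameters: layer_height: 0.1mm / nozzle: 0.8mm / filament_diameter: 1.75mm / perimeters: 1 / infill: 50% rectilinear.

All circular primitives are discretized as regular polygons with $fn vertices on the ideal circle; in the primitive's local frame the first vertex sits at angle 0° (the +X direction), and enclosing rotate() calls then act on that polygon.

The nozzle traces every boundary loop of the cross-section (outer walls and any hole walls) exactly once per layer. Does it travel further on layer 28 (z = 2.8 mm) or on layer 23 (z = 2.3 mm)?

layer 28 (z = 2.8 mm)

Layer 28 (z = 2.8): the r=4 cylinder gives a regular 8-gon of circumradius 4 (constant along its height) (perimeter = 2·8·4.000·sin(180°/8) = 24.49 mm); the 26×4.5 cube at (6.5, 12.5) contributes its full rectangle (perimeter 61.00 mm); Taking the first minus the rest: starting from the r=4 cylinder, the 26×4.5 cube at (6.5, 12.5) misses the remaining region (no effect) — boundary = 24.49 mm; the cube at (10, -3.5) (footprint 27.5×5.5) is included at this height (perimeter 66.00 mm); Merging all regions: the 2 present regions are separate (no shared area or edge), so areas and boundary lengths simply add and each stays a separate island — boundary = 90.49 mm. So its perimeter = 90.49 mm. Layer 23 (z = 2.3): the r=4 cylinder gives a regular 8-gon of circumradius 4 (constant along its height) (perimeter = 2·8·4.000·sin(180°/8) = 24.49 mm); the 26×4.5 cube at (6.5, 12.5) contributes its full rectangle (perimeter 61.00 mm); Subtracting the remaining from the first: starting from the r=4 cylinder, the 26×4.5 cube at (6.5, 12.5) misses the remaining region (no effect) — boundary = 24.49 mm; the cube at (10, -3.5) is not intersected at this z (z outside [2.5, 26.5]); Combining (union): only that combined region is present, so the union is just that shape — boundary = 24.49 mm. So its perimeter = 24.49 mm. Layer 28 is larger (90.49 vs 24.49 mm).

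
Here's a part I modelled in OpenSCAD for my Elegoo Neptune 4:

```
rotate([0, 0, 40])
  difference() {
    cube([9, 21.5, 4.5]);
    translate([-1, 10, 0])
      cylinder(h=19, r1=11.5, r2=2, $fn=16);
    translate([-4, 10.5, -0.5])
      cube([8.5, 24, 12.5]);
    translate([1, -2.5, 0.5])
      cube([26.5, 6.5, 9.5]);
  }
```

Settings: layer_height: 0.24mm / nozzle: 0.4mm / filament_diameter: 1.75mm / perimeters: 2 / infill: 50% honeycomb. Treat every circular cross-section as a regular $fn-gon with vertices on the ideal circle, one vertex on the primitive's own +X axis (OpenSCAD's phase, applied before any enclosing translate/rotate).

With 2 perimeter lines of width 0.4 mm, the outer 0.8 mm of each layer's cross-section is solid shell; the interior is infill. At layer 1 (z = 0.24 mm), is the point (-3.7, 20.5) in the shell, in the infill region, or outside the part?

At z = 0.24 mm: the cube is present — its section is the full 9×21.5 rectangle; the cone at (-1, 10) contributes a regular 16-gon of circumradius 11.380 (interpolated between r1=11.5 and r2=2 at t=0.013); the 8.5×24 cube at (-4, 10.5) contributes its full rectangle; the cube at (1, -2.5) is not intersected at this z (z outside [0.5, 10]); Subtracting the remaining from the first: starting from the 9×21.5 cube, the cone at (-1, 10) partially overlaps it — only the 163.99 mm² overlap (of its 396.47 mm²) is removed, clipping the outline; the 8.5×24 cube at (-4, 10.5) partially overlaps it — only the 3.76 mm² overlap (of its 204.00 mm²) is removed, clipping the outline — 2 connected regions; (rotated 40° about Z; rotation is an isometry so areas/perimeters/island counts are preserved). Overall, the cross-section has 2 separate islands. Undo the 40° rotation: the query point maps to (10.343, 18.082) in the un-rotated model frame. The nearest boundary edge runs (9.00, 21.50)→(9.00, 15.12); distance from the point to it = 1.34 mm. The point is not inside any of the regions above, so it lies outside the cross-section (1.34 mm from the nearest boundary).

outside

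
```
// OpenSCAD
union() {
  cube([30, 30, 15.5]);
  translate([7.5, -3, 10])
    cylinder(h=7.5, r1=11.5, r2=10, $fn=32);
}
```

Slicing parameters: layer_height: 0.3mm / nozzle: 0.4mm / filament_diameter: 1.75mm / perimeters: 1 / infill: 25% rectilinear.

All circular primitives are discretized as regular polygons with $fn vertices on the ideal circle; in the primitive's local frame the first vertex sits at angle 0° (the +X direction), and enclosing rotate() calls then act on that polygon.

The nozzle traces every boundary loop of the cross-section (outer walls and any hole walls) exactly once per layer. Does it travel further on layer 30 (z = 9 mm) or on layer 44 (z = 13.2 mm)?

Layer 30 (z = 9): the cube is present — its section is the full 30×30 rectangle (perimeter 120.00 mm); the cone at (7.5, -3) is absent (z outside [10, 17.5]); Taking the union: only the 30×30 cube is present, so the union is just that shape — boundary = 120.00 mm. So its perimeter = 120.00 mm. Layer 44 (z = 13.2): the cube (footprint 30×30) is included at this height (perimeter 120.00 mm); the cone at (7.5, -3) contributes a regular 32-gon of circumradius 10.860 (interpolated between r1=11.5 and r2=10 at t=0.427) (perimeter = 2·32·10.860·sin(180°/32) = 68.13 mm); Combining (union): the regions partially overlap (shared area 111.59 mm²), so the edge portions inside another operand are dropped and the merged outline is re-measured after clipping — boundary = 143.15 mm. So its perimeter = 143.15 mm. Layer 44 is larger (143.15 vs 120.00 mm).

layer 44 (z = 13.2 mm)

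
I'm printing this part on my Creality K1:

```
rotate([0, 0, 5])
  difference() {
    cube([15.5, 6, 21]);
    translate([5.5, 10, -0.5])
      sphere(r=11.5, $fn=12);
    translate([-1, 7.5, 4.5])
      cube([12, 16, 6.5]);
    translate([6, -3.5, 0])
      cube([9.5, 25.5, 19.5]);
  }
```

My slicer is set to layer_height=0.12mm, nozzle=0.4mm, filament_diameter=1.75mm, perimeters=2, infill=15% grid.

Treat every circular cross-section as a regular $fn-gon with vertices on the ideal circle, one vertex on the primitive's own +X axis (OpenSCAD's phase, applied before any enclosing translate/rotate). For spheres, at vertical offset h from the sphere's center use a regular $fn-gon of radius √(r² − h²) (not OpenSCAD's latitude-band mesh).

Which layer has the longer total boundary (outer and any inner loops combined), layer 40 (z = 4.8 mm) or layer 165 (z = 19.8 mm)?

layer 165 (z = 19.8 mm)

Layer 40 (z = 4.8): the 15.5×6 cube contributes its full rectangle (perimeter 43.00 mm); the r=11.5 sphere at (5.5, 10) contributes a regular 12-gon of circumradius √(11.5²−5.3²) = 10.206 (perimeter = 2·12·10.206·sin(180°/12) = 63.40 mm); the 12×16 cube at (-1, 7.5) contributes its full rectangle (perimeter 56.00 mm); the 9.5×25.5 cube at (6, -3.5) contributes its full rectangle (perimeter 70.00 mm); Taking the first minus the rest: starting from the 15.5×6 cube, the r=11.5 sphere at (5.5, 10) partially overlaps it — only the 69.30 mm² overlap (of its 312.48 mm²) is removed, clipping the outline; the 12×16 cube at (-1, 7.5) misses the remaining region (no effect); the 9.5×25.5 cube at (6, -3.5) partially overlaps it — only the 20.64 mm² overlap (of its 242.25 mm²) is removed, clipping the outline — boundary = 11.34 mm; (rotated 5° about Z; rotation is an isometry so areas/perimeters/island counts are preserved). So its perimeter = 11.34 mm. Layer 165 (z = 19.8): the cube is present — its section is the full 15.5×6 rectangle (perimeter 43.00 mm); the sphere at (5.5, 10) is absent (|z−center|=20.300 > r=11.5); the cube at (-1, 7.5) is not intersected at this z (z outside [4.5, 11]); the cube at (6, -3.5) is not intersected at this z (z outside [0, 19.5]); Taking the first minus the rest: none of the subtracted shapes is present at this height, so the 15.5×6 cube is unchanged — boundary = 43.00 mm; (whole slice rotated 5° about Z — lengths, areas and connectivity unchanged). So its perimeter = 43.00 mm. Layer 165 is larger (43.00 vs 11.34 mm).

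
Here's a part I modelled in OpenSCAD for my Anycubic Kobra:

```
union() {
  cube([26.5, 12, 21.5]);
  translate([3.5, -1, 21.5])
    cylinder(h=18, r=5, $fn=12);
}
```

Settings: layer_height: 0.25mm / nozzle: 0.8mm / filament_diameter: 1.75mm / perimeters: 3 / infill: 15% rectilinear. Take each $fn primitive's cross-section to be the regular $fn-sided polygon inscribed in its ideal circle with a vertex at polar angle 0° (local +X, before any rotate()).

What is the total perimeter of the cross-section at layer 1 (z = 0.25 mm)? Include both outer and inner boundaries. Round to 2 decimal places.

77.00 mm

At z = 0.25 mm: the 26.5×12 cube contributes its full rectangle (perimeter 77.00 mm); the cylinder at (3.5, -1) does not reach this height (z outside [21.5, 39.5]); Combining (union): only the 26.5×12 cube is present, so the union is just that shape — boundary = 77.00 mm. Overall, the cross-section is a single solid region. Total boundary length (outer) = 77.00 mm.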